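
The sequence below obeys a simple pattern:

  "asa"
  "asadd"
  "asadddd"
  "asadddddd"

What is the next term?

The strings grow by a fixed suffix dd each time.
Applying this once more to asadddddd:

asadddddddd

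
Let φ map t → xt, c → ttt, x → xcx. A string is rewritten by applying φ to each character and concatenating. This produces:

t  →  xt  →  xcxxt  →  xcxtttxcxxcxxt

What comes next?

Replace each of the 14 characters of xcxtttxcxxcxxt in place — xcx ttt xcx xt xt xt xcx ttt xcx xcx ttt xcx xcx xt — and concatenate.

xcxtttxcxxtxtxtxcxtttxcxxcxtttxcxxcxxt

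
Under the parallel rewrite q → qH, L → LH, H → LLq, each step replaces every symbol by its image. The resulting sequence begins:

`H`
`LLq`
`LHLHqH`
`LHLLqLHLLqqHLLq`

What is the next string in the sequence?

Rewriting the 15 symbols of LHLLqLHLLqqHLLq one by one yields LH LLq LH LH qH LH LLq LH LH qH qH LLq LH LH qH; concatenated:

LHLLqLHLHqHLHLLqLHLHqHqHLLqLHLHqH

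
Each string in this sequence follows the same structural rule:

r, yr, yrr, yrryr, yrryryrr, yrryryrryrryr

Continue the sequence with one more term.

From term 3 onward, concatenate the last term with the second-to-last: yr·r = yrr, yrr·yr = yrryr, …
So term 7 is yrryryrryrryr·yrryryrr.

yrryryrryrryryrryryrr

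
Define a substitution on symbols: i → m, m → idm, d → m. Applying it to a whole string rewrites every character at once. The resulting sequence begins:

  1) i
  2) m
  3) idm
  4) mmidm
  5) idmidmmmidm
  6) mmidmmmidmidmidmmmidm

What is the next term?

idmidmmmidmidmidmmmidmmmidmmmidmidmidmmmidm

φ(mmidmmmidmidmidmmmidm) expands symbol-by-symbol to idm idm m m idm idm idm m m idm m m idm m m idm idm idm m m idm; joining the 21 pieces gives the next term.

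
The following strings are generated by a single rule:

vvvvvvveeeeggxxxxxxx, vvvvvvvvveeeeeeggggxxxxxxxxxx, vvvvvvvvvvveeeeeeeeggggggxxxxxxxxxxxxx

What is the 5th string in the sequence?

Each string has the form v^{2n+3} e^{2n} g^{2n-2} x^{3n+1}, where the shown terms are n = 2, 3, 4.
For term 5, n = 6, so the run lengths are 15, 12, 10, 19.

vvvvvvvvvvvvvvveeeeeeeeeeeeggggggggggxxxxxxxxxxxxxxxxxxx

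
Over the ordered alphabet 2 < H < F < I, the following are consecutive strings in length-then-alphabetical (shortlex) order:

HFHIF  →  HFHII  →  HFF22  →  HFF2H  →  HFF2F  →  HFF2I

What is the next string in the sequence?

HFFH2

Treat HFF2I as a base-4 numeral over the given alphabet and add one, carrying through any trailing I's.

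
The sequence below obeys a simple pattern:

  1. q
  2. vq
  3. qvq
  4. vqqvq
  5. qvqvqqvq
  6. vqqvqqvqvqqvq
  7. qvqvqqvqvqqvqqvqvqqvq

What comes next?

vqqvqqvqvqqvqqvqvqqvqvqqvqqvqvqqvq

This is a Fibonacci-style word recurrence s(k) = s(k−2)·s(k−1): e.g. q·vq = qvq.
Continuing: vqqvqqvqvqqvq · qvqvqqvqvqqvqqvqvqqvq gives term 8.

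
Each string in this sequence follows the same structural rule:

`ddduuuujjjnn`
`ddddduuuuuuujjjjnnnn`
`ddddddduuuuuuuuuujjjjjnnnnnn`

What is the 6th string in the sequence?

Reading off run lengths: d runs 3, 5, 7; u runs 4, 7, 10; j runs 3, 4, 5; n runs 2, 4, 6 — each is linear in n (n = 1, 2, …).
Setting n = 6 gives 13, 19, 8, 12 characters in each block.

ddddddddddddduuuuuuuuuuuuuuuuuuujjjjjjjjnnnnnnnnnnnn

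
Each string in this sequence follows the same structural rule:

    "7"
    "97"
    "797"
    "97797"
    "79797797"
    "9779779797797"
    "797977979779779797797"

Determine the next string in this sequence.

9779779797797797977979779779797797

Each term (from the third on) is the two preceding terms concatenated in order: term 3 = 7·97 = 797.
The next term joins 9779779797797 and 797977979779779797797.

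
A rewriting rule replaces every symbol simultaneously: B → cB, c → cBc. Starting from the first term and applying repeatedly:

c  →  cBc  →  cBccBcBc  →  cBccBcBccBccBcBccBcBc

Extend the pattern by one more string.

cBccBcBccBccBcBccBcBccBccBcBccBccBcBccBcBccBccBcBccBcBc

Replace each of the 21 characters of cBccBcBccBccBcBccBcBc in place — cBc cB cBc cBc cB cBc cB cBc cBc cB cBc cBc cB cBc cB cBc cBc cB cBc cB cBc — and concatenate.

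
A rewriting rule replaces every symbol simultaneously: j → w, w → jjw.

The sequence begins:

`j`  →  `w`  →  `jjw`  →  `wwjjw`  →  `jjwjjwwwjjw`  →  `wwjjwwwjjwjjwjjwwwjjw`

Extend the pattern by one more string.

φ(wwjjwwwjjwjjwjjwwwjjw) expands symbol-by-symbol to jjw jjw w w jjw jjw jjw w w jjw w w jjw w w jjw jjw jjw w w jjw; joining the 21 pieces gives the next term.

jjwjjwwwjjwjjwjjwwwjjwwwjjwwwjjwjjwjjwwwjjw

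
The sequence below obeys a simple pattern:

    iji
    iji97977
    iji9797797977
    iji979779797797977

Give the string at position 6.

Each term is the previous one with 97977 appended.
From iji979779797797977, 2 further steps: iji979779797797977 → iji97977979779797797977 → (answer).

iji9797797977979779797797977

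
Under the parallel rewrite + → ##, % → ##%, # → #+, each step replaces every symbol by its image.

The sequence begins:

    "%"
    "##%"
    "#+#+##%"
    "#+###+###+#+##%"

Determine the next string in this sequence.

#+###+#+#+###+#+#+###+###+#+##%

Applying the rule to each of the 15 symbols of #+###+###+#+##% gives the pieces #+ ## #+ #+ #+ ## #+ #+ #+ ## #+ ## #+ #+ ##%, which concatenate to the answer.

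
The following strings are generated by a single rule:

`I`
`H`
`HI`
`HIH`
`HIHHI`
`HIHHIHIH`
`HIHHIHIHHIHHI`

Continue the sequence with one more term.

HIHHIHIHHIHHIHIHHIHIH

Each term (from the third on) is the previous term followed by the one before it: term 3 = H·I = HI.
Continuing: HIHHIHIHHIHHI · HIHHIHIH gives term 8.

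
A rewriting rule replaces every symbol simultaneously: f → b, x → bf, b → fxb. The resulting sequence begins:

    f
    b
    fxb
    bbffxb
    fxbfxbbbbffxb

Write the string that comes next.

Rewriting the 13 symbols of fxbfxbbbbffxb one by one yields b bf fxb b bf fxb fxb fxb fxb b b bf fxb; concatenated:

bbffxbbbffxbfxbfxbfxbbbbffxb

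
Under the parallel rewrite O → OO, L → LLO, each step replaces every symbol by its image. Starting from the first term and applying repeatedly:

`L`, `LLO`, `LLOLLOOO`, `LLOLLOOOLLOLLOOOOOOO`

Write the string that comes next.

LLOLLOOOLLOLLOOOOOOOLLOLLOOOLLOLLOOOOOOOOOOOOOOO

Replace each of the 20 characters of LLOLLOOOLLOLLOOOOOOO in place — LLO LLO OO LLO LLO OO OO OO LLO LLO OO LLO LLO OO OO OO OO OO OO OO — and concatenate.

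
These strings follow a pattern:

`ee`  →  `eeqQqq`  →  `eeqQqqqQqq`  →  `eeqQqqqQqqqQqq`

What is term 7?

eeqQqqqQqqqQqqqQqqqQqqqQqq

The strings grow by a fixed suffix qQqq each time.
From eeqQqqqQqqqQqq, 3 further steps: eeqQqqqQqqqQqq → eeqQqqqQqqqQqqqQqq → eeqQqqqQqqqQqqqQqqqQqq → (answer).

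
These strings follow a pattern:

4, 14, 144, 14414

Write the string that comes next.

14414144

From term 3 onward, concatenate the last term with the second-to-last: 14·4 = 144, 144·14 = 14414, …
Continuing: 14414 · 144 gives term 5.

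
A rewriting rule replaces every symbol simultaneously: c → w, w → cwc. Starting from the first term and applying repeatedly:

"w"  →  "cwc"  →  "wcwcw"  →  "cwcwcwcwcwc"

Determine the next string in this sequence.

Rewriting each symbol of cwcwcwcwcwc: c→w, w→cwc, c→w, w→cwc, c→w, w→cwc, c→w, w→cwc, c→w, w→cwc, c→w, which concatenates to w cwc w cwc w cwc w cwc w cwc w.

wcwcwcwcwcwcwcwcwcwcw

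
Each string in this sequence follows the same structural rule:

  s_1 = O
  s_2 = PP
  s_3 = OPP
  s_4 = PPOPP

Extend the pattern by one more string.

This is a Fibonacci-style word recurrence s(k) = s(k−2)·s(k−1): e.g. O·PP = OPP.
So term 5 is OPP·PPOPP.

OPPPPOPP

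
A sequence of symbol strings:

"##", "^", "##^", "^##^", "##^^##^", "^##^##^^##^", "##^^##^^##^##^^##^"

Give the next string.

^##^##^^##^##^^##^^##^##^^##^

Each term (from the third on) is the two preceding terms concatenated in order: term 3 = ##·^ = ##^.
The next term joins ^##^##^^##^ and ##^^##^^##^##^^##^.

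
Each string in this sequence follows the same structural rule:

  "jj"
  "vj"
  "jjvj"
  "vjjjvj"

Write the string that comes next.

Each term (from the third on) is the two preceding terms concatenated in order: term 3 = jj·vj = jjvj.
The next term joins jjvj and vjjjvj.

jjvjvjjjvj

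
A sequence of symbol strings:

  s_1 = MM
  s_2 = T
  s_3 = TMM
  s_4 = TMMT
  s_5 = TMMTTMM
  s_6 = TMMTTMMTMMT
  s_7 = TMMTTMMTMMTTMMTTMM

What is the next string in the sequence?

Each term (from the third on) is the previous term followed by the one before it: term 3 = T·MM = TMM.
Continuing: TMMTTMMTMMTTMMTTMM · TMMTTMMTMMT gives term 8.

TMMTTMMTMMTTMMTTMMTMMTTMMTMMT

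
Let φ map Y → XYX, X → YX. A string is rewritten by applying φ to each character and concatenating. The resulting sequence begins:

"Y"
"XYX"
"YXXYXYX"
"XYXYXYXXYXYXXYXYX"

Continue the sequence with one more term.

YXXYXYXXYXYXXYXYXYXXYXYXXYXYXYXXYXYXXYXYX

φ(XYXYXYXXYXYXXYXYX) expands symbol-by-symbol to YX XYX YX XYX YX XYX YX YX XYX YX XYX YX YX XYX YX XYX YX; joining the 17 pieces gives the next term.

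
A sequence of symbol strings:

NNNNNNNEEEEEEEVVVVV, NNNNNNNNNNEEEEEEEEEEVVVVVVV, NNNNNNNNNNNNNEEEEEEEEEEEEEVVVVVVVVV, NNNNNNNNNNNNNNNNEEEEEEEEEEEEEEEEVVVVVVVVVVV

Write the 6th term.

NNNNNNNNNNNNNNNNNNNNNNEEEEEEEEEEEEEEEEEEEEEEVVVVVVVVVVVVVVV

Each string has the form N^{3n+1} E^{3n+1} V^{2n+1}, where the shown terms are n = 2, 3, 4, 5.
For term 6, n = 7, so the run lengths are 22, 22, 15.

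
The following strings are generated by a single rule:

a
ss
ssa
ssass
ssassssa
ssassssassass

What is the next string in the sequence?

ssassssassassssassssa

From term 3 onward, concatenate the last term with the second-to-last: ss·a = ssa, ssa·ss = ssass, …
Continuing: ssassssassass · ssassssa gives term 7.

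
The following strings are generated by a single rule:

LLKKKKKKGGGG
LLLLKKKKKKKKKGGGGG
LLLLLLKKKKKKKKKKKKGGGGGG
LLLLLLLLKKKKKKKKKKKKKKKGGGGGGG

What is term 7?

Term n consists of 2n L's, followed by 3n+3 K's, followed by n+3 G's (n = 1, 2, …).
At n = 7 the blocks have lengths 14, 24, 10.

LLLLLLLLLLLLLLKKKKKKKKKKKKKKKKKKKKKKKKGGGGGGGGGG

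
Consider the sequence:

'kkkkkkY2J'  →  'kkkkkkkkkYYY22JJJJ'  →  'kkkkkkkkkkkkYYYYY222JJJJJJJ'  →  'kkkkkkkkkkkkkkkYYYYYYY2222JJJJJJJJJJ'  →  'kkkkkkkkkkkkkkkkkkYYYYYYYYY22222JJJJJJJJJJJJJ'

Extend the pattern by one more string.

kkkkkkkkkkkkkkkkkkkkkYYYYYYYYYYY222222JJJJJJJJJJJJJJJJ

Reading off run lengths: k runs 6, 9, 12, 15, 18; Y runs 1, 3, 5, 7, 9; 2 runs 1, 2, 3, 4, 5; J runs 1, 4, 7, 10, 13 — each is linear in n (n = 1, 2, …).
For the next term, n = 6, so the run lengths are 21, 11, 6, 16.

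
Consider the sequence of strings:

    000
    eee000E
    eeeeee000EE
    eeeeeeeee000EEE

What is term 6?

Every step adds eee to the front and E to the end of the previous string.
From eeeeeeeee000EEE, 2 further steps: eeeeeeeee000EEE → eeeeeeeeeeee000EEEE → (answer).

eeeeeeeeeeeeeee000EEEEE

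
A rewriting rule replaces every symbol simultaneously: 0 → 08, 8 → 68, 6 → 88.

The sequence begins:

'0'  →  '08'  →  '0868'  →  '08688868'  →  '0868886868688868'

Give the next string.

Replace each of the 16 characters of 0868886868688868 in place — 08 68 88 68 68 68 88 68 88 68 88 68 68 68 88 68 — and concatenate.

08688868686888688868886868688868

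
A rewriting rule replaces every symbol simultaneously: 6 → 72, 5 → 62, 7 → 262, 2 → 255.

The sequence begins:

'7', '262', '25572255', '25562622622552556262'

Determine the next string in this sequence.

Rewriting the 20 symbols of 25562622622552556262 one by one yields 255 62 62 72 255 72 255 255 72 255 255 62 62 255 62 62 72 255 72 255; concatenated:

2556262722557225525572255255626225562627225572255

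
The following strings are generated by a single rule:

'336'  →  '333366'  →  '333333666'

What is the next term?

333333336666

Reading off run lengths: 3 runs 2, 4, 6; 6 runs 1, 2, 3 — each is linear in n (n = 1, 2, …).
Setting n = 4 gives 8, 4 characters in each block.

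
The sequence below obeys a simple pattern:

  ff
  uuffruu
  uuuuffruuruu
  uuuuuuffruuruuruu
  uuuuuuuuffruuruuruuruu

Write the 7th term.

Every step adds uu to the front and ruu to the end of the previous string.
From uuuuuuuuffruuruuruuruu, 2 further steps: uuuuuuuuffruuruuruuruu → uuuuuuuuuuffruuruuruuruuruu → (answer).

uuuuuuuuuuuuffruuruuruuruuruuruu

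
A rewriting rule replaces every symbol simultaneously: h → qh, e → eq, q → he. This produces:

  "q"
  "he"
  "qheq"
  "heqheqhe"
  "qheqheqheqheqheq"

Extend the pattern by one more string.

heqheqheqheqheqheqheqheqheqheqhe

φ(qheqheqheqheqheq) expands symbol-by-symbol to he qh eq he qh eq he qh eq he qh eq he qh eq he; joining the 16 pieces gives the next term.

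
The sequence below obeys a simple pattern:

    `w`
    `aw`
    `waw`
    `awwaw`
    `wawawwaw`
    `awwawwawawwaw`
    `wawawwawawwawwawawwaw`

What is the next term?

From term 3 onward, concatenate the second-to-last term with the last: w·aw = waw, aw·waw = awwaw, …
The next term joins awwawwawawwaw and wawawwawawwawwawawwaw.

awwawwawawwawwawawwawawwawwawawwaw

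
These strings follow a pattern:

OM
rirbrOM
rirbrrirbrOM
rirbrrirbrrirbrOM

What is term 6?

rirbrrirbrrirbrrirbrrirbrOM

The strings grow by a fixed prefix rirbr each time.
From rirbrrirbrrirbrOM, 2 further steps: rirbrrirbrrirbrOM → rirbrrirbrrirbrrirbrOM → (answer).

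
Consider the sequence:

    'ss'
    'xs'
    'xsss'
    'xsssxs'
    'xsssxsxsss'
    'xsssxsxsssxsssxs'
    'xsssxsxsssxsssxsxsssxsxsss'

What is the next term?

This is a Fibonacci-style word recurrence s(k) = s(k−1)·s(k−2): e.g. xs·ss = xsss.
Continuing: xsssxsxsssxsssxsxsssxsxsss · xsssxsxsssxsssxs gives term 8.

xsssxsxsssxsssxsxsssxsxsssxsssxsxsssxsssxs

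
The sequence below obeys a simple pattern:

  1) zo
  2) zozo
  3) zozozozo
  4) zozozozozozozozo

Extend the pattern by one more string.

zozozozozozozozozozozozozozozozo

s(k+1) = s(k)·s(k) — each term doubles the last.
So the next term is two copies of zozozozozozozozo.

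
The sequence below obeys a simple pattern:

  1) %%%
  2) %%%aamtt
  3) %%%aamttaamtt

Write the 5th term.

Every step adds aamtt to the end: s(k+1) = s(k)·aamtt.
From %%%aamttaamtt, 2 further steps: %%%aamttaamtt → %%%aamttaamttaamtt → (answer).

%%%aamttaamttaamttaamtt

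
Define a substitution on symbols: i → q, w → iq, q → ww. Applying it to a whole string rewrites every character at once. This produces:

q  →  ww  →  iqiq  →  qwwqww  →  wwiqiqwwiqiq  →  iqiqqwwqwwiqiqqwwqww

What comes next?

qwwqwwwwiqiqwwiqiqqwwqwwwwiqiqwwiqiq

Replace each of the 20 characters of iqiqqwwqwwiqiqqwwqww in place — q ww q ww ww iq iq ww iq iq q ww q ww ww iq iq ww iq iq — and concatenate.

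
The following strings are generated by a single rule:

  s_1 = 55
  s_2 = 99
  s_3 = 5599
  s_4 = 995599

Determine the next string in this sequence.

This is a Fibonacci-style word recurrence s(k) = s(k−2)·s(k−1): e.g. 55·99 = 5599.
The next term joins 5599 and 995599.

5599995599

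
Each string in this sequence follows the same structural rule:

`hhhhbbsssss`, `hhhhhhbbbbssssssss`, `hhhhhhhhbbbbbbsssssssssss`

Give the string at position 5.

The n-th term is 2n+2 h's then 2n b's then 3n+2 s's (n = 1, 2, …).
At n = 5 the blocks have lengths 12, 10, 17.

hhhhhhhhhhhhbbbbbbbbbbsssssssssssssssss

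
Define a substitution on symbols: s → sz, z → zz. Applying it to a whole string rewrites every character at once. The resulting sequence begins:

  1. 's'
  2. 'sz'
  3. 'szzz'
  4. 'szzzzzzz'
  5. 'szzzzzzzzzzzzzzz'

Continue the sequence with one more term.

szzzzzzzzzzzzzzzzzzzzzzzzzzzzzzz

Replace each of the 16 characters of szzzzzzzzzzzzzzz in place — sz zz zz zz zz zz zz zz zz zz zz zz zz zz zz zz — and concatenate.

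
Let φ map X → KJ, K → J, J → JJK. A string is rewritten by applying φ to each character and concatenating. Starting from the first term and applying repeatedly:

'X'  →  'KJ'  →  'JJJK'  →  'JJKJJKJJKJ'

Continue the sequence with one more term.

JJKJJKJJJKJJKJJJKJJKJJJK

Expanding JJKJJKJJKJ: J→JJK, J→JJK, K→J, J→JJK, J→JJK, K→J, J→JJK, J→JJK, K→J, J→JJK. Concatenated: JJK JJK J JJK JJK J JJK JJK J JJK.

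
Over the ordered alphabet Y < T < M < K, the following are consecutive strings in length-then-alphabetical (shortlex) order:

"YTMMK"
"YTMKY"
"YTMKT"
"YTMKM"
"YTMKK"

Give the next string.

YTKYY

The successor of YTMKK increments the rightmost position that isn't already K and resets every position after it to Y.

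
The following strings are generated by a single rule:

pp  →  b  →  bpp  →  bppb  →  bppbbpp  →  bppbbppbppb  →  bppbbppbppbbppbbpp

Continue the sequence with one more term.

bppbbppbppbbppbbppbppbbppbppb

Each term (from the third on) is the previous term followed by the one before it: term 3 = b·pp = bpp.
Continuing: bppbbppbppbbppbbpp · bppbbppbppb gives term 8.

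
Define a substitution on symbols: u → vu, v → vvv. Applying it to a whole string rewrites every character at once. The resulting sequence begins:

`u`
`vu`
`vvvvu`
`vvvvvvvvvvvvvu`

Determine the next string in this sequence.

Rewriting the 14 symbols of vvvvvvvvvvvvvu one by one yields vvv vvv vvv vvv vvv vvv vvv vvv vvv vvv vvv vvv vvv vu; concatenated:

vvvvvvvvvvvvvvvvvvvvvvvvvvvvvvvvvvvvvvvvu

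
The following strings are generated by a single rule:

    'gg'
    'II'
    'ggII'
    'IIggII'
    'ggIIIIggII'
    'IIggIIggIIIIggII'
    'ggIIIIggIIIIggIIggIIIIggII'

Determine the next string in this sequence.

This is a Fibonacci-style word recurrence s(k) = s(k−2)·s(k−1): e.g. gg·II = ggII.
Continuing: IIggIIggIIIIggII · ggIIIIggIIIIggIIggIIIIggII gives term 8.

IIggIIggIIIIggIIggIIIIggIIIIggIIggIIIIggII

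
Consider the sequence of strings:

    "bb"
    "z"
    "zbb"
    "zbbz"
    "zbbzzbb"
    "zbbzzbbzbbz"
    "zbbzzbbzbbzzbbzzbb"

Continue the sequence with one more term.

Each term (from the third on) is the previous term followed by the one before it: term 3 = z·bb = zbb.
Continuing: zbbzzbbzbbzzbbzzbb · zbbzzbbzbbz gives term 8.

zbbzzbbzbbzzbbzzbbzbbzzbbzbbz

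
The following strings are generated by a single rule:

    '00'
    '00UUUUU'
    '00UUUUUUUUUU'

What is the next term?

00UUUUUUUUUUUUUUU

The strings grow by a fixed suffix UUUUU each time.
One more step from 00UUUUUUUUUU gives the answer.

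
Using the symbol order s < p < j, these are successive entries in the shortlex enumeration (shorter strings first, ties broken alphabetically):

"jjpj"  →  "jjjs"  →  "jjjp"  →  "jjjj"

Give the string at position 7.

Advancing 3 positions from jjjj through jjjj → sssss → ssssp reaches term 7.

ssssj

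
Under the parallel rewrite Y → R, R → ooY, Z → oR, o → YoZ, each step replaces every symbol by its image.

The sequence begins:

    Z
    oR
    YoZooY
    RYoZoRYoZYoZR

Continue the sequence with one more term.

Rewriting the 13 symbols of RYoZoRYoZYoZR one by one yields ooY R YoZ oR YoZ ooY R YoZ oR R YoZ oR ooY; concatenated:

ooYRYoZoRYoZooYRYoZoRRYoZoRooY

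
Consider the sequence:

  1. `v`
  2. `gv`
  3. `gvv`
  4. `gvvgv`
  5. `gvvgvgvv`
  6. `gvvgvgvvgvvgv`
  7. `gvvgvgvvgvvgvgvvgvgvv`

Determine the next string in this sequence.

gvvgvgvvgvvgvgvvgvgvvgvvgvgvvgvvgv

From term 3 onward, concatenate the last term with the second-to-last: gv·v = gvv, gvv·gv = gvvgv, …
The next term joins gvvgvgvvgvvgvgvvgvgvv and gvvgvgvvgvvgv.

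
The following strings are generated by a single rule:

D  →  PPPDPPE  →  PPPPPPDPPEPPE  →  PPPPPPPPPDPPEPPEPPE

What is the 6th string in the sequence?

PPPPPPPPPPPPPPPDPPEPPEPPEPPEPPE

Every step adds PPP to the front and PPE to the end of the previous string.
From PPPPPPPPPDPPEPPEPPE, 2 further steps: PPPPPPPPPDPPEPPEPPE → PPPPPPPPPPPPDPPEPPEPPEPPE → (answer).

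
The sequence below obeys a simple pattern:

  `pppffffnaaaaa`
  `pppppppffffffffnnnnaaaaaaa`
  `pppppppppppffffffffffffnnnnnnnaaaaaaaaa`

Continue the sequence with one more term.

Reading off run lengths: p runs 3, 7, 11; f runs 4, 8, 12; n runs 1, 4, 7; a runs 5, 7, 9 — each is linear in n (n = 1, 2, …).
Setting n = 4 gives 15, 16, 10, 11 characters in each block.

pppppppppppppppffffffffffffffffnnnnnnnnnnaaaaaaaaaaa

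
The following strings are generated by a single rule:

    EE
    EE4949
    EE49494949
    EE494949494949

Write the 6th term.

Every step adds 4949 to the end: s(k+1) = s(k)·4949.
From EE494949494949, 2 further steps: EE494949494949 → EE4949494949494949 → (answer).

EE49494949494949494949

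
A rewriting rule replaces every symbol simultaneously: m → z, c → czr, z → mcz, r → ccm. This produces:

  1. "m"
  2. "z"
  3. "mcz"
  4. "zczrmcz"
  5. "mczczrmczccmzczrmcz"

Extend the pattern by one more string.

Rewriting the 19 symbols of mczczrmczccmzczrmcz one by one yields z czr mcz czr mcz ccm z czr mcz czr czr z mcz czr mcz ccm z czr mcz; concatenated:

zczrmczczrmczccmzczrmczczrczrzmczczrmczccmzczrmcz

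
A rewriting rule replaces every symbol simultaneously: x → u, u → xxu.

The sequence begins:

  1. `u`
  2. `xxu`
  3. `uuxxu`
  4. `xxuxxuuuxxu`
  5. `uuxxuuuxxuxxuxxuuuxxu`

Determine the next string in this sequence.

Replace each of the 21 characters of uuxxuuuxxuxxuxxuuuxxu in place — xxu xxu u u xxu xxu xxu u u xxu u u xxu u u xxu xxu xxu u u xxu — and concatenate.

xxuxxuuuxxuxxuxxuuuxxuuuxxuuuxxuxxuxxuuuxxu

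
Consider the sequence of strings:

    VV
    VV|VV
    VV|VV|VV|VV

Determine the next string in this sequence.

s(k+1) = s(k)·|·s(k) — each term doubles the last with '|' between the halves.
Doubling VV|VV|VV|VV with '|' between the halves:

VV|VV|VV|VV|VV|VV|VV|VV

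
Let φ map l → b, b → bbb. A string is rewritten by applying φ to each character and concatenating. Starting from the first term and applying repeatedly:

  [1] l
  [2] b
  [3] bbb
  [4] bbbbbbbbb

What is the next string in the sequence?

bbbbbbbbbbbbbbbbbbbbbbbbbbb

Rewriting each symbol of bbbbbbbbb: b→bbb, b→bbb, b→bbb, b→bbb, b→bbb, b→bbb, b→bbb, b→bbb, b→bbb, which concatenates to bbb bbb bbb bbb bbb bbb bbb bbb bbb.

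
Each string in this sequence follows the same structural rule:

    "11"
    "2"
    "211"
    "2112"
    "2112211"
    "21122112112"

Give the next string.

Each term (from the third on) is the previous term followed by the one before it: term 3 = 2·11 = 211.
The next term joins 21122112112 and 2112211.

211221121122112211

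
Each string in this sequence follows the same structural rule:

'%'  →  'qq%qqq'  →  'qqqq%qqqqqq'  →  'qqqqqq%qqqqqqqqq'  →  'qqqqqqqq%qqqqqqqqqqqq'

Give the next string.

qqqqqqqqqq%qqqqqqqqqqqqqqq

s(k+1) = qq·s(k)·qqq, so each term gains qq as a prefix and qqq as a suffix.
So the next term is qq·qqqqqqqq%qqqqqqqqqqqq·qqq.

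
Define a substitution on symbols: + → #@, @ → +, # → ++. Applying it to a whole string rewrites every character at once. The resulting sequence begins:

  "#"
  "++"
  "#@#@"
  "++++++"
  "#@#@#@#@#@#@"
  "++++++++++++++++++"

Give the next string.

#@#@#@#@#@#@#@#@#@#@#@#@#@#@#@#@#@#@

Replace each of the 18 characters of ++++++++++++++++++ in place — #@ #@ #@ #@ #@ #@ #@ #@ #@ #@ #@ #@ #@ #@ #@ #@ #@ #@ — and concatenate.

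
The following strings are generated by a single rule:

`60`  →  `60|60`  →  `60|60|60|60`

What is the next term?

60|60|60|60|60|60|60|60

s(k+1) = s(k)·|·s(k) — each term doubles the last with '|' between the halves.
One more doubling of 60|60|60|60 gives the answer.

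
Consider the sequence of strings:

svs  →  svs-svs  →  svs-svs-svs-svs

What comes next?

svs-svs-svs-svs-svs-svs-svs-svs

Every step duplicates the string with '-' between the halves.
One more doubling of svs-svs-svs-svs gives the answer.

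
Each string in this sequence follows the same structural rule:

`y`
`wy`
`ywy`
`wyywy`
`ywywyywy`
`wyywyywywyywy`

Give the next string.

This is a Fibonacci-style word recurrence s(k) = s(k−2)·s(k−1): e.g. y·wy = ywy.
Continuing: ywywyywy · wyywyywywyywy gives term 7.

ywywyywywyywyywywyywy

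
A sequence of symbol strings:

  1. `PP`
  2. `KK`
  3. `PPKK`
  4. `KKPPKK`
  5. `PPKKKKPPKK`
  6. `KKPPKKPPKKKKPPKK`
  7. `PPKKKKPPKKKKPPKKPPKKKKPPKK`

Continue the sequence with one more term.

Each term (from the third on) is the two preceding terms concatenated in order: term 3 = PP·KK = PPKK.
The next term joins KKPPKKPPKKKKPPKK and PPKKKKPPKKKKPPKKPPKKKKPPKK.

KKPPKKPPKKKKPPKKPPKKKKPPKKKKPPKKPPKKKKPPKK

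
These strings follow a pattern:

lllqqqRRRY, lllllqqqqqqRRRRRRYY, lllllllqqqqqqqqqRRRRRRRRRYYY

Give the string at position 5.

lllllllllllqqqqqqqqqqqqqqqRRRRRRRRRRRRRRRYYYYY

Each string has the form l^{2n+1} q^{3n} R^{3n} Y^{n} (n = 1, 2, …).
Setting n = 5 gives 11, 15, 15, 5 characters in each block.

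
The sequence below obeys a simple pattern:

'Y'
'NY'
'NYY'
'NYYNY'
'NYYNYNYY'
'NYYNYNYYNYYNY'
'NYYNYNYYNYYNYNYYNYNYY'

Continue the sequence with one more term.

NYYNYNYYNYYNYNYYNYNYYNYYNYNYYNYYNY

This is a Fibonacci-style word recurrence s(k) = s(k−1)·s(k−2): e.g. NY·Y = NYY.
So term 8 is NYYNYNYYNYYNYNYYNYNYY·NYYNYNYYNYYNY.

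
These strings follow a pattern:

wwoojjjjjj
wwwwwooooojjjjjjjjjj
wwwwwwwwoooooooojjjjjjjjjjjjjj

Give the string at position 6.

wwwwwwwwwwwwwwwwwooooooooooooooooojjjjjjjjjjjjjjjjjjjjjjjjjj

Each string has the form w^{3n-1} o^{3n-1} j^{4n+2} (n = 1, 2, …).
At n = 6 the blocks have lengths 17, 17, 26.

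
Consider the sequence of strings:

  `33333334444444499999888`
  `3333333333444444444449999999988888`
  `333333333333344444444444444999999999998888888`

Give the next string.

33333333333333334444444444444444499999999999999888888888

Each string has the form 3^{3n+1} 4^{3n+2} 9^{3n-1} 8^{2n-1}, where the shown terms are n = 2, 3, 4.
At n = 5 the blocks have lengths 16, 17, 14, 9.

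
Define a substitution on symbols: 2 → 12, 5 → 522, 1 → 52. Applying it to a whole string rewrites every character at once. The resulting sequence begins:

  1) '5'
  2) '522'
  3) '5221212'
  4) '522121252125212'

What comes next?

φ(522121252125212) expands symbol-by-symbol to 522 12 12 52 12 52 12 522 12 52 12 522 12 52 12; joining the 15 pieces gives the next term.

522121252125212522125212522125212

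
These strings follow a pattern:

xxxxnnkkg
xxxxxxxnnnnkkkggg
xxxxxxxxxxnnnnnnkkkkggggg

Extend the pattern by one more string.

xxxxxxxxxxxxxnnnnnnnnkkkkkggggggg

Term n consists of 3n+1 x's, followed by 2n n's, followed by n+1 k's, followed by 2n-1 g's (n = 1, 2, …).
For the next term, n = 4, so the run lengths are 13, 8, 5, 7.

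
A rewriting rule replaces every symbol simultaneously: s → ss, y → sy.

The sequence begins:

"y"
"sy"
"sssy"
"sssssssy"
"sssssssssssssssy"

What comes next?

sssssssssssssssssssssssssssssssy

φ(sssssssssssssssy) expands symbol-by-symbol to ss ss ss ss ss ss ss ss ss ss ss ss ss ss ss sy; joining the 16 pieces gives the next term.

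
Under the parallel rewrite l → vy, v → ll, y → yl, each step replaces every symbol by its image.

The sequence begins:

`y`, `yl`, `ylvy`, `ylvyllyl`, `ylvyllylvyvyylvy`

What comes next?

ylvyllylvyvyylvyllylllylylvyllyl

Replace each of the 16 characters of ylvyllylvyvyylvy in place — yl vy ll yl vy vy yl vy ll yl ll yl yl vy ll yl — and concatenate.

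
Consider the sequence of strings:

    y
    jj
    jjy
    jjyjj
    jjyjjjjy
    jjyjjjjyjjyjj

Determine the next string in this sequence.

jjyjjjjyjjyjjjjyjjjjy

Each term (from the third on) is the previous term followed by the one before it: term 3 = jj·y = jjy.
So term 7 is jjyjjjjyjjyjj·jjyjjjjy.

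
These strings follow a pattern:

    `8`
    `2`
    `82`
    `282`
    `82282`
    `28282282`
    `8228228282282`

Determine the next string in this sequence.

From term 3 onward, concatenate the second-to-last term with the last: 8·2 = 82, 2·82 = 282, …
The next term joins 28282282 and 8228228282282.

282822828228228282282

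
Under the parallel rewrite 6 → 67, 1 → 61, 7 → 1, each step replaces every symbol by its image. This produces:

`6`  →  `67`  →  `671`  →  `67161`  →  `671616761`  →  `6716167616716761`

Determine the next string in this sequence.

Applying the rule to each of the 16 symbols of 6716167616716761 gives the pieces 67 1 61 67 61 67 1 67 61 67 1 61 67 1 67 61, which concatenate to the answer.

6716167616716761671616716761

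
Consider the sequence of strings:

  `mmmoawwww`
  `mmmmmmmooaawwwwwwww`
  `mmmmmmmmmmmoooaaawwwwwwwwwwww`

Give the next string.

The n-th term is 4n-1 m's then n o's then n a's then 4n w's (n = 1, 2, …).
For the next term, n = 4, so the run lengths are 15, 4, 4, 16.

mmmmmmmmmmmmmmmooooaaaawwwwwwwwwwwwwwww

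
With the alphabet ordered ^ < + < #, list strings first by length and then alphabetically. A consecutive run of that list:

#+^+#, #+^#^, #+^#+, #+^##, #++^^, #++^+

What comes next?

Find the rightmost character of #++^+ below #, bump it to the next letter, and reset everything to its right to ^.

#++^#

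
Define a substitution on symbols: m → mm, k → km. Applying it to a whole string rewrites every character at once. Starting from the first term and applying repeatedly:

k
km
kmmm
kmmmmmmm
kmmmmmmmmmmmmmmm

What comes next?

kmmmmmmmmmmmmmmmmmmmmmmmmmmmmmmm

Replace each of the 16 characters of kmmmmmmmmmmmmmmm in place — km mm mm mm mm mm mm mm mm mm mm mm mm mm mm mm — and concatenate.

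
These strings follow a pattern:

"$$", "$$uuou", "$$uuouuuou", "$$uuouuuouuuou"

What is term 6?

Every step adds uuou to the end: s(k+1) = s(k)·uuou.
From $$uuouuuouuuou, 2 further steps: $$uuouuuouuuou → $$uuouuuouuuouuuou → (answer).

$$uuouuuouuuouuuouuuou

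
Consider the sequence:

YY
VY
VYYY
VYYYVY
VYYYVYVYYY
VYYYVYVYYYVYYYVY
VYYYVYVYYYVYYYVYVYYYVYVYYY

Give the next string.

VYYYVYVYYYVYYYVYVYYYVYVYYYVYYYVYVYYYVYYYVY

Each term (from the third on) is the previous term followed by the one before it: term 3 = VY·YY = VYYY.
The next term joins VYYYVYVYYYVYYYVYVYYYVYVYYY and VYYYVYVYYYVYYYVY.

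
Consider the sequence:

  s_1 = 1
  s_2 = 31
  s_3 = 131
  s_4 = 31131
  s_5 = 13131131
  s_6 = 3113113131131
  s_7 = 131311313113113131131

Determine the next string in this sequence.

3113113131131131311313113113131131

From term 3 onward, concatenate the second-to-last term with the last: 1·31 = 131, 31·131 = 31131, …
Continuing: 3113113131131 · 131311313113113131131 gives term 8.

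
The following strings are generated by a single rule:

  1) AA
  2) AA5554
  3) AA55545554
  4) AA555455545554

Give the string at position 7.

The strings grow by a fixed suffix 5554 each time.
From AA555455545554, 3 further steps: AA555455545554 → AA5554555455545554 → AA55545554555455545554 → (answer).

AA555455545554555455545554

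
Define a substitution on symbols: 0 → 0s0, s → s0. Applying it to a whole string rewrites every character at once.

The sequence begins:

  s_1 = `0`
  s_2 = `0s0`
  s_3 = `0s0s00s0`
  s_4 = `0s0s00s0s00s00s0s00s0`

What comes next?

Applying the rule to each of the 21 symbols of 0s0s00s0s00s00s0s00s0 gives the pieces 0s0 s0 0s0 s0 0s0 0s0 s0 0s0 s0 0s0 0s0 s0 0s0 0s0 s0 0s0 s0 0s0 0s0 s0 0s0, which concatenate to the answer.

0s0s00s0s00s00s0s00s0s00s00s0s00s00s0s00s0s00s00s0s00s0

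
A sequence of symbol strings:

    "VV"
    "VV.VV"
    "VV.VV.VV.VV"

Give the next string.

VV.VV.VV.VV.VV.VV.VV.VV

s(k+1) = s(k)·.·s(k) — each term doubles the last with '.' between the halves.
So the next term is two copies of VV.VV.VV.VV with '.' between the halves.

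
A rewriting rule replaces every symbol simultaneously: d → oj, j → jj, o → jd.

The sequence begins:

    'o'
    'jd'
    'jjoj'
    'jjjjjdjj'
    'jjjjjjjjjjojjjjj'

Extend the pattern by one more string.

Rewriting the 16 symbols of jjjjjjjjjjojjjjj one by one yields jj jj jj jj jj jj jj jj jj jj jd jj jj jj jj jj; concatenated:

jjjjjjjjjjjjjjjjjjjjjdjjjjjjjjjj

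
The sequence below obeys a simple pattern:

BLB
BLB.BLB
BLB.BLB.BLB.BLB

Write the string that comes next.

BLB.BLB.BLB.BLB.BLB.BLB.BLB.BLB

Each string is two copies of the previous one joined by '.'.
One more doubling of BLB.BLB.BLB.BLB gives the answer.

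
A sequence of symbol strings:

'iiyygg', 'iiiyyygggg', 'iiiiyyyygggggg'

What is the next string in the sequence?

Reading off run lengths: i runs 2, 3, 4; y runs 2, 3, 4; g runs 2, 4, 6 — each is linear in n (n = 1, 2, …).
Setting n = 4 gives 5, 5, 8 characters in each block.

iiiiiyyyyygggggggg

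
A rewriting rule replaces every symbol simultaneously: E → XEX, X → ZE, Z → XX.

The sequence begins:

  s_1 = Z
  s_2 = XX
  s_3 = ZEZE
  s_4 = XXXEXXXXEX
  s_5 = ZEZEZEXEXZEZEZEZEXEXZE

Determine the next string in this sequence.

Rewriting the 22 symbols of ZEZEZEXEXZEZEZEZEXEXZE one by one yields XX XEX XX XEX XX XEX ZE XEX ZE XX XEX XX XEX XX XEX XX XEX ZE XEX ZE XX XEX; concatenated:

XXXEXXXXEXXXXEXZEXEXZEXXXEXXXXEXXXXEXXXXEXZEXEXZEXXXEX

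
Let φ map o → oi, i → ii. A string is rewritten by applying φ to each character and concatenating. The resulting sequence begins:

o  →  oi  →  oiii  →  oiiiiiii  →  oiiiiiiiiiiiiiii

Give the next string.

oiiiiiiiiiiiiiiiiiiiiiiiiiiiiiii

φ(oiiiiiiiiiiiiiii) expands symbol-by-symbol to oi ii ii ii ii ii ii ii ii ii ii ii ii ii ii ii; joining the 16 pieces gives the next term.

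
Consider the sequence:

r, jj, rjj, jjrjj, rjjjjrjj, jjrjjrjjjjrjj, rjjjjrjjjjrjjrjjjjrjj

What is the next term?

From term 3 onward, concatenate the second-to-last term with the last: r·jj = rjj, jj·rjj = jjrjj, …
Continuing: jjrjjrjjjjrjj · rjjjjrjjjjrjjrjjjjrjj gives term 8.

jjrjjrjjjjrjjrjjjjrjjjjrjjrjjjjrjj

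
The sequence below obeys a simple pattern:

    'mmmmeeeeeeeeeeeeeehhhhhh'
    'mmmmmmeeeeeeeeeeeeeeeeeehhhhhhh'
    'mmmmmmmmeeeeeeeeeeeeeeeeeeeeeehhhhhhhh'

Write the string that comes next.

Term n consists of 2n-2 m's, followed by 4n+2 e's, followed by n+3 h's, where the shown terms are n = 3, 4, 5.
Setting n = 6 gives 10, 26, 9 characters in each block.

mmmmmmmmmmeeeeeeeeeeeeeeeeeeeeeeeeeehhhhhhhhh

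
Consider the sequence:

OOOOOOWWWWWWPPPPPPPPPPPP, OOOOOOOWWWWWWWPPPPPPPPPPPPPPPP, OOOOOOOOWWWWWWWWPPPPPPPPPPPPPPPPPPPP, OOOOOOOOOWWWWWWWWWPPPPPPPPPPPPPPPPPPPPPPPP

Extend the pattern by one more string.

OOOOOOOOOOWWWWWWWWWWPPPPPPPPPPPPPPPPPPPPPPPPPPPP

Reading off run lengths: O runs 6, 7, 8, 9; W runs 6, 7, 8, 9; P runs 12, 16, 20, 24 — each is linear in n, where the shown terms are n = 3, 4, 5, 6.
For the next term, n = 7, so the run lengths are 10, 10, 28.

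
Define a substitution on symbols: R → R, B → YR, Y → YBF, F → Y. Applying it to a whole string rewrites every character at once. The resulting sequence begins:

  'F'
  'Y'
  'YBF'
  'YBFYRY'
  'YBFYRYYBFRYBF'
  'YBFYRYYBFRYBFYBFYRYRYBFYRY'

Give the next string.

Replace each of the 26 characters of YBFYRYYBFRYBFYBFYRYRYBFYRY in place — YBF YR Y YBF R YBF YBF YR Y R YBF YR Y YBF YR Y YBF R YBF R YBF YR Y YBF R YBF — and concatenate.

YBFYRYYBFRYBFYBFYRYRYBFYRYYBFYRYYBFRYBFRYBFYRYYBFRYBF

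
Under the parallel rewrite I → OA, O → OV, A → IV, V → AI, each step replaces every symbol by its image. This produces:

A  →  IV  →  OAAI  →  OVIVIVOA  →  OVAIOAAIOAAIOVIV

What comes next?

OVAIIVOAOVIVIVOAOVIVIVOAOVAIOAAI

Replace each of the 16 characters of OVAIOAAIOAAIOVIV in place — OV AI IV OA OV IV IV OA OV IV IV OA OV AI OA AI — and concatenate.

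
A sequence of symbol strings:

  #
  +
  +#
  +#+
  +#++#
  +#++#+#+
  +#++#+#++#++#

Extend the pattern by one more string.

From term 3 onward, concatenate the last term with the second-to-last: +·# = +#, +#·+ = +#+, …
Continuing: +#++#+#++#++# · +#++#+#+ gives term 8.

+#++#+#++#++#+#++#+#+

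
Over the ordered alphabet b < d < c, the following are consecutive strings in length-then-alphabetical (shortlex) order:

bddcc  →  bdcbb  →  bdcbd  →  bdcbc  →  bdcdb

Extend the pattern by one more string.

Find the rightmost character of bdcdb below c, bump it to the next letter, and reset everything to its right to b.

bdcdd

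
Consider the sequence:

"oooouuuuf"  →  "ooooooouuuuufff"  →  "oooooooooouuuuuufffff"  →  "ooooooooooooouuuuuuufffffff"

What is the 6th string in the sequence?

ooooooooooooooooooouuuuuuuuufffffffffff

Reading off run lengths: o runs 4, 7, 10, 13; u runs 4, 5, 6, 7; f runs 1, 3, 5, 7 — each is linear in n (n = 1, 2, …).
For term 6, n = 6, so the run lengths are 19, 9, 11.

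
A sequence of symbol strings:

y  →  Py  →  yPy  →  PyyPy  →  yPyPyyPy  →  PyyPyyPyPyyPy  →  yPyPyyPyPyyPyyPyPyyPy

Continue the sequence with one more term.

This is a Fibonacci-style word recurrence s(k) = s(k−2)·s(k−1): e.g. y·Py = yPy.
So term 8 is PyyPyyPyPyyPy·yPyPyyPyPyyPyyPyPyyPy.

PyyPyyPyPyyPyyPyPyyPyPyyPyyPyPyyPy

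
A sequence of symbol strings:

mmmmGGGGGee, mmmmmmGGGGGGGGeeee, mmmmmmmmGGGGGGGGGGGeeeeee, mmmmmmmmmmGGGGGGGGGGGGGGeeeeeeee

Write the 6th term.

mmmmmmmmmmmmmmGGGGGGGGGGGGGGGGGGGGeeeeeeeeeeee

Term n consists of 2n+2 m's, followed by 3n+2 G's, followed by 2n e's (n = 1, 2, …).
At n = 6 the blocks have lengths 14, 20, 12.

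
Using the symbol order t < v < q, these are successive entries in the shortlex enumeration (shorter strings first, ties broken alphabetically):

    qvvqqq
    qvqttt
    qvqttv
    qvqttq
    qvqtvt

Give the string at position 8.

qvqtqt

Continuing the enumeration 3 steps past qvqtvt: qvqtvt → qvqtvv → qvqtvq → (answer).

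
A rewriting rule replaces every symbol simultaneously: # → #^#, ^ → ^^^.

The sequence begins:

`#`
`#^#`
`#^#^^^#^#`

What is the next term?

#^#^^^#^#^^^^^^^^^#^#^^^#^#

Apply φ to #^#^^^#^# symbol by symbol: #→#^#, ^→^^^, #→#^#, ^→^^^, ^→^^^, ^→^^^, #→#^#, ^→^^^, #→#^#; joined: #^# ^^^ #^# ^^^ ^^^ ^^^ #^# ^^^ #^#.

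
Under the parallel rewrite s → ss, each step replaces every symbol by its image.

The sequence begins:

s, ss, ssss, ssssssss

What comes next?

ssssssssssssssss

Apply φ to ssssssss symbol by symbol: s→ss, s→ss, s→ss, s→ss, s→ss, s→ss, s→ss, s→ss; joined: ss ss ss ss ss ss ss ss.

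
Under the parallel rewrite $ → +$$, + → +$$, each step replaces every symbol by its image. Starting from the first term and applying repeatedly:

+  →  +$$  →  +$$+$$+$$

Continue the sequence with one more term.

+$$+$$+$$+$$+$$+$$+$$+$$+$$

Apply φ to +$$+$$+$$ symbol by symbol: +→+$$, $→+$$, $→+$$, +→+$$, $→+$$, $→+$$, +→+$$, $→+$$, $→+$$; joined: +$$ +$$ +$$ +$$ +$$ +$$ +$$ +$$ +$$.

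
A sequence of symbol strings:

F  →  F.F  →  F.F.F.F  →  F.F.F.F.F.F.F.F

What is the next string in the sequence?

s(k+1) = s(k)·.·s(k) — each term doubles the last with '.' between the halves.
So the next term is two copies of F.F.F.F.F.F.F.F with '.' between the halves.

F.F.F.F.F.F.F.F.F.F.F.F.F.F.F.F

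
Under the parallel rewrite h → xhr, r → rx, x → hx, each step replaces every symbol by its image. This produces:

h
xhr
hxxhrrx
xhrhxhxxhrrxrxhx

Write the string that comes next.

Rewriting the 16 symbols of xhrhxhxxhrrxrxhx one by one yields hx xhr rx xhr hx xhr hx hx xhr rx rx hx rx hx xhr hx; concatenated:

hxxhrrxxhrhxxhrhxhxxhrrxrxhxrxhxxhrhx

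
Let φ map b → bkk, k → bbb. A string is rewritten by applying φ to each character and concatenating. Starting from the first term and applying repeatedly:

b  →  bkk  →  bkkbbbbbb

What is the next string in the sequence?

bkkbbbbbbbkkbkkbkkbkkbkkbkk

Rewriting each symbol of bkkbbbbbb: b→bkk, k→bbb, k→bbb, b→bkk, b→bkk, b→bkk, b→bkk, b→bkk, b→bkk, which concatenates to bkk bbb bbb bkk bkk bkk bkk bkk bkk.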